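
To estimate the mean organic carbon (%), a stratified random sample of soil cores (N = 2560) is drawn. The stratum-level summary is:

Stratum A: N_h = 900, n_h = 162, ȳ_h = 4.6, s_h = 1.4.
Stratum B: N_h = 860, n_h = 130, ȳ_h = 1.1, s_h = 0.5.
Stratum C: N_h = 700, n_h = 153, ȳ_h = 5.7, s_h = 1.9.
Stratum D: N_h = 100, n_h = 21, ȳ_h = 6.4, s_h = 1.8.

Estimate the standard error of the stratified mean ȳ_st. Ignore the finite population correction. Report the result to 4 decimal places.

SE(ȳ_st) ≈ 0.0609

V̂(ȳ_st) = Σ W_h² s_h²/n_h, with W_h = N_h/N and N = 2560:
  stratum A: (900/2560)²·1.4²/162 = 0.00149536
  stratum B: (860/2560)²·0.5²/130 = 0.000217027
  stratum C: (700/2560)²·1.9²/153 = 0.00176414
  stratum D: (100/2560)²·1.8²/21 = 0.000235421
V̂(ȳ_st) = 0.00371194
SE(ȳ_st) = √0.00371194 = 0.0609257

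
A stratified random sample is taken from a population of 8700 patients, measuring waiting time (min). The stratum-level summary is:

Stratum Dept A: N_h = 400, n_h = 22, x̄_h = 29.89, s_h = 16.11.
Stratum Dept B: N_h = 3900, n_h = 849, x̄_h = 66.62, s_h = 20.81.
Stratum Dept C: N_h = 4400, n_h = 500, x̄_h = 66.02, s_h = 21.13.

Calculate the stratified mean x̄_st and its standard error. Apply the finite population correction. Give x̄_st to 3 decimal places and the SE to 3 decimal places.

x̄_st = Σ W_h x̄_h = (400·29.89 + 3900·66.62 + 4400·66.02)/8700 = 64.62782
V̂(x̄_st) = Σ W_h² (1 − n_h/N_h) s_h²/n_h, with W_h = N_h/N and N = 8700:
  stratum Dept A: (400/8700)²·(1 − 22/400)·16.11²/22 = 0.0235658
  stratum Dept B: (3900/8700)²·(1 − 849/3900)·20.81²/849 = 0.0801872
  stratum Dept C: (4400/8700)²·(1 − 500/4400)·21.13²/500 = 0.202445
V̂(x̄_st) = 0.306198
SE(x̄_st) = √0.306198 = 0.553352

x̄_st ≈ 64.628, SE ≈ 0.553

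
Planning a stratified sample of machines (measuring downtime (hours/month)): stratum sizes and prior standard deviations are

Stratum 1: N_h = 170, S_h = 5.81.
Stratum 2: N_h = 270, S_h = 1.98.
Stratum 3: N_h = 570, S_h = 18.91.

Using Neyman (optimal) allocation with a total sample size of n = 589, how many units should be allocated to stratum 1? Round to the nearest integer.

47

Neyman allocation: n_h = n · N_h S_h / Σ N_i S_i, with n = 589.
  stratum 1: N_h·S_h = 170·5.81 = 987.70
  stratum 2: N_h·S_h = 270·1.98 = 534.60
  stratum 3: N_h·S_h = 570·18.91 = 10778.70
Σ N_h S_h = 12301.00
n for stratum 1 = 589·987.70/12301.00 = 47.293 → 47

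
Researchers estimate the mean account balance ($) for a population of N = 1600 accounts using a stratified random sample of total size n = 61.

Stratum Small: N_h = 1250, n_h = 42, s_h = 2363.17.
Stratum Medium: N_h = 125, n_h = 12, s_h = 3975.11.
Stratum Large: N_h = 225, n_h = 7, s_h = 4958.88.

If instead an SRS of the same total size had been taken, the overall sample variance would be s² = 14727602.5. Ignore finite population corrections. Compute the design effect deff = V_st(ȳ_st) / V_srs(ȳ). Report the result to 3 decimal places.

V̂(ȳ_st) = Σ W_h² s_h²/n_h, with W_h = N_h/N and N = 1600:
  stratum Small: (1250/1600)²·2363.17²/42 = 81156
  stratum Medium: (125/1600)²·3975.11²/12 = 8037.06
  stratum Large: (225/1600)²·4958.88²/7 = 69469.5
V_st = 158663
V_srs = s²/n = 14727602.5/61 = 241436
deff = V_st / V_srs = 158663/241436 = 0.6572

deff ≈ 0.657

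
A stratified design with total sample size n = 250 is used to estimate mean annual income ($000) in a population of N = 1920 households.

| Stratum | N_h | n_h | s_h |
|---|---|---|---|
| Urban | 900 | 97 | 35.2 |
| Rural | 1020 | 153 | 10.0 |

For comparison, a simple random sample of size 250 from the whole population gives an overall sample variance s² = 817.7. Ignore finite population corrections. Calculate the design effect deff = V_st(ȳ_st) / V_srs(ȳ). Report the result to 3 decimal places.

deff ≈ 0.915

V̂(ȳ_st) = Σ W_h² s_h²/n_h, with W_h = N_h/N and N = 1920:
  stratum Urban: (900/1920)²·35.2²/97 = 2.8067
  stratum Rural: (1020/1920)²·10.0²/153 = 0.184462
V_st = 2.99116
V_srs = s²/n = 817.7/250 = 3.2708
deff = V_st / V_srs = 2.99116/3.2708 = 0.9145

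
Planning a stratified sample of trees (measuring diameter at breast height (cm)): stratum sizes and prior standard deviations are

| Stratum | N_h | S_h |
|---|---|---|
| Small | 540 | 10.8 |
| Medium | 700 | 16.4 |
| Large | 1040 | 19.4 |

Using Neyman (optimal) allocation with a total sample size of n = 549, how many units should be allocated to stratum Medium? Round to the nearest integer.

168

Neyman allocation: n_h = n · N_h S_h / Σ N_i S_i, with n = 549.
  stratum Small: N_h·S_h = 540·10.8 = 5832.00
  stratum Medium: N_h·S_h = 700·16.4 = 11480.00
  stratum Large: N_h·S_h = 1040·19.4 = 20176.00
Σ N_h S_h = 37488.00
n for stratum Medium = 549·11480.00/37488.00 = 168.121 → 168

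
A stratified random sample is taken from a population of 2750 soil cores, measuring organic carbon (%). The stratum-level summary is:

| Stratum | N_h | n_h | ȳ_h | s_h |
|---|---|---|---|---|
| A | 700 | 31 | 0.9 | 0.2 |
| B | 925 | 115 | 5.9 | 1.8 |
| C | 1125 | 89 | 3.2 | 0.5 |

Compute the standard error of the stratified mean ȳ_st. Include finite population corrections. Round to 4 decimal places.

V̂(ȳ_st) = Σ W_h² (1 − n_h/N_h) s_h²/n_h, with W_h = N_h/N and N = 2750:
  stratum A: (700/2750)²·(1 − 31/700)·0.2²/31 = 7.99019e-05
  stratum B: (925/2750)²·(1 − 115/925)·1.8²/115 = 0.00279131
  stratum C: (1125/2750)²·(1 − 89/1125)·0.5²/89 = 0.000432909
V̂(ȳ_st) = 0.00330412
SE(ȳ_st) = √0.00330412 = 0.0574815

SE(ȳ_st) ≈ 0.0575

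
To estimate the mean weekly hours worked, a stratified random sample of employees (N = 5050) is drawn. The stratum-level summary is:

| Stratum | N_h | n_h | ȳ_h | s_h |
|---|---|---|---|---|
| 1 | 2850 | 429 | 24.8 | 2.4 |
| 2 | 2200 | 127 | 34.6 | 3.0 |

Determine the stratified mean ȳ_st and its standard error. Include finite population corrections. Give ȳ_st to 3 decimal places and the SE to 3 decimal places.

ȳ_st = Σ W_h ȳ_h = (2850·24.8 + 2200·34.6)/5050 = 29.06931
V̂(ȳ_st) = Σ W_h² (1 − n_h/N_h) s_h²/n_h, with W_h = N_h/N and N = 5050:
  stratum 1: (2850/5050)²·(1 − 429/2850)·2.4²/429 = 0.00363264
  stratum 2: (2200/5050)²·(1 − 127/2200)·3.0²/127 = 0.012673
V̂(ȳ_st) = 0.0163056
SE(ȳ_st) = √0.0163056 = 0.127693

ȳ_st ≈ 29.069, SE ≈ 0.128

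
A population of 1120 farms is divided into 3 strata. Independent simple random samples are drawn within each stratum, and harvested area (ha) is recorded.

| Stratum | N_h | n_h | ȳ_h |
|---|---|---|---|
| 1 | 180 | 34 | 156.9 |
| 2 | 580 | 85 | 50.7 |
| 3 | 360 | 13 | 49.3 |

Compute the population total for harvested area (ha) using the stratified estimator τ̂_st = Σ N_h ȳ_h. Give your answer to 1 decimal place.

τ̂_st = Σ N_h ȳ_h = 180·156.9 + 580·50.7 + 360·49.3 = 75396.0

τ̂_st ≈ 75396.0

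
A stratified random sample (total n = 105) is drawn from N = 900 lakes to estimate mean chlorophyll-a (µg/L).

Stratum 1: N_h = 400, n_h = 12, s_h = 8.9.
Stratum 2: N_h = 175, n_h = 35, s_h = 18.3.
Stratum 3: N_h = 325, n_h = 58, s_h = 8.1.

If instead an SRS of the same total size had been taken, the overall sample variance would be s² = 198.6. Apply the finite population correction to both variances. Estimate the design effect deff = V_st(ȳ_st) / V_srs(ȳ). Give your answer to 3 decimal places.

V̂(ȳ_st) = Σ W_h² (1 − n_h/N_h) s_h²/n_h, with W_h = N_h/N and N = 900:
  stratum 1: (400/900)²·(1 − 12/400)·8.9²/12 = 1.26475
  stratum 2: (175/900)²·(1 − 35/175)·18.3²/35 = 0.289411
  stratum 3: (325/900)²·(1 − 58/325)·8.1²/58 = 0.121186
V_st = 1.67535
V_srs = (1 − 105/900)·198.6/105 = 1.67076
deff = V_st / V_srs = 1.67535/1.67076 = 1.0027

deff ≈ 1.003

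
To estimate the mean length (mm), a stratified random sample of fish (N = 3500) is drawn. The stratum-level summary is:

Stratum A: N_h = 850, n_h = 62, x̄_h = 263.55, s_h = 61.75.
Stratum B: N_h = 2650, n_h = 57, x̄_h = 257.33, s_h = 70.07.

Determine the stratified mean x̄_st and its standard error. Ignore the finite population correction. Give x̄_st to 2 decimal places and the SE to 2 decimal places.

x̄_st = Σ W_h x̄_h = (850·263.55 + 2650·257.33)/3500 = 258.84057
V̂(x̄_st) = Σ W_h² s_h²/n_h, with W_h = N_h/N and N = 3500:
  stratum A: (850/3500)²·61.75²/62 = 3.6273
  stratum B: (2650/3500)²·70.07²/57 = 49.3793
V̂(x̄_st) = 53.0066
SE(x̄_st) = √53.0066 = 7.28056

x̄_st ≈ 258.84, SE ≈ 7.28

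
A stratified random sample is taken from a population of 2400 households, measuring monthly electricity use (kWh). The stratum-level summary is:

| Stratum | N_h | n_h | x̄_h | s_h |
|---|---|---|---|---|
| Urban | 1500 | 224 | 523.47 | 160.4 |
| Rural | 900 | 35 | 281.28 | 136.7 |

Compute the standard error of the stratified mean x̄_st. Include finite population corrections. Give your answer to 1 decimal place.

SE(x̄_st) ≈ 10.5

V̂(x̄_st) = Σ W_h² (1 − n_h/N_h) s_h²/n_h, with W_h = N_h/N and N = 2400:
  stratum Urban: (1500/2400)²·(1 − 224/1500)·160.4²/224 = 38.1663
  stratum Rural: (900/2400)²·(1 − 35/900)·136.7²/35 = 72.1614
V̂(x̄_st) = 110.328
SE(x̄_st) = √110.328 = 10.5037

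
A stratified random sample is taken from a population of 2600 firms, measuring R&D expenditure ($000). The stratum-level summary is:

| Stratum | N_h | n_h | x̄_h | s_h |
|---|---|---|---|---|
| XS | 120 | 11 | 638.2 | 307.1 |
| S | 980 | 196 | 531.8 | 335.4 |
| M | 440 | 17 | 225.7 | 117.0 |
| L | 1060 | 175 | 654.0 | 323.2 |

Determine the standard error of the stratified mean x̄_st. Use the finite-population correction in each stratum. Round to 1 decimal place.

V̂(x̄_st) = Σ W_h² (1 − n_h/N_h) s_h²/n_h, with W_h = N_h/N and N = 2600:
  stratum XS: (120/2600)²·(1 − 11/120)·307.1²/11 = 16.5893
  stratum S: (980/2600)²·(1 − 196/980)·335.4²/196 = 65.2327
  stratum M: (440/2600)²·(1 − 17/440)·117.0²/17 = 22.1702
  stratum L: (1060/2600)²·(1 − 175/1060)·323.2²/175 = 82.8337
V̂(x̄_st) = 186.826
SE(x̄_st) = √186.826 = 13.6684

SE(x̄_st) ≈ 13.7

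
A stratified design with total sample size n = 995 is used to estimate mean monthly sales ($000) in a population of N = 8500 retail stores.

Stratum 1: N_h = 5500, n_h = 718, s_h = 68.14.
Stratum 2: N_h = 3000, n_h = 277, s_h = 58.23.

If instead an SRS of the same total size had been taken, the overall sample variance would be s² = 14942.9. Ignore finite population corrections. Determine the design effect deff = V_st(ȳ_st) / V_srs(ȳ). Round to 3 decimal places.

V̂(ȳ_st) = Σ W_h² s_h²/n_h, with W_h = N_h/N and N = 8500:
  stratum 1: (5500/8500)²·68.14²/718 = 2.70749
  stratum 2: (3000/8500)²·58.23²/277 = 1.52482
V_st = 4.23231
V_srs = s²/n = 14942.9/995 = 15.018
deff = V_st / V_srs = 4.23231/15.018 = 0.2818

deff ≈ 0.282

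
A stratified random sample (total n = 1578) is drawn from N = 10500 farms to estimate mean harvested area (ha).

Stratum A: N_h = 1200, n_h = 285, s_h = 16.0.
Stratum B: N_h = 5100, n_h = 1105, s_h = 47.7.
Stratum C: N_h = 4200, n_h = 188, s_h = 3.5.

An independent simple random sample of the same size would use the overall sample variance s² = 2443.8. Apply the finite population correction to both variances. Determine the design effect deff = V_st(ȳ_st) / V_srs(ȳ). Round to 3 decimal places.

deff ≈ 0.304

V̂(ȳ_st) = Σ W_h² (1 − n_h/N_h) s_h²/n_h, with W_h = N_h/N and N = 10500:
  stratum A: (1200/10500)²·(1 − 285/1200)·16.0²/285 = 0.00894579
  stratum B: (5100/10500)²·(1 − 1105/5100)·47.7²/1105 = 0.380525
  stratum C: (4200/10500)²·(1 − 188/4200)·3.5²/188 = 0.00995887
V_st = 0.399429
V_srs = (1 − 1578/10500)·2443.8/1578 = 1.31593
deff = V_st / V_srs = 0.399429/1.31593 = 0.3035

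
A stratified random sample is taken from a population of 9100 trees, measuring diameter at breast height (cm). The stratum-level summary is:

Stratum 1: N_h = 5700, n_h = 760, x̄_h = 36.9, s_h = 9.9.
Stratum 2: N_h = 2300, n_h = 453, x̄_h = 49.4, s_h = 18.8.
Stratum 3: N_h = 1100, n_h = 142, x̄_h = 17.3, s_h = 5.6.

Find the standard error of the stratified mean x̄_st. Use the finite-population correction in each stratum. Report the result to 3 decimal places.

SE(x̄_st) ≈ 0.294

V̂(x̄_st) = Σ W_h² (1 − n_h/N_h) s_h²/n_h, with W_h = N_h/N and N = 9100:
  stratum 1: (5700/9100)²·(1 − 760/5700)·9.9²/760 = 0.0438506
  stratum 2: (2300/9100)²·(1 − 453/2300)·18.8²/453 = 0.0400248
  stratum 3: (1100/9100)²·(1 − 142/1100)·5.6²/142 = 0.00281037
V̂(x̄_st) = 0.0866858
SE(x̄_st) = √0.0866858 = 0.294425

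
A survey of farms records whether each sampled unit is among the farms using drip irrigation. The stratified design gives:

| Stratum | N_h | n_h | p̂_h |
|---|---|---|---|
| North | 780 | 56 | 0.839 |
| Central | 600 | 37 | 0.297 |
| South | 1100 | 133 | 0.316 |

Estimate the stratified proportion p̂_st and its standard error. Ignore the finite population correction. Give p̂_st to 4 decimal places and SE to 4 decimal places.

p̂_st ≈ 0.4759, SE ≈ 0.0301

N = 2480; stratum weights W_h = N_h/N.
p̂_st = Σ W_h p̂_h = (780·0.839 + 600·0.297 + 1100·0.316)/2480 = 0.47590
V̂(p̂_st) = Σ W_h² p̂_h(1−p̂_h)/(n_h−1):
  stratum North: (780/2480)²·0.839·0.161/55 = 0.000242947
  stratum Central: (600/2480)²·0.297·0.703/36 = 0.000339475
  stratum South: (1100/2480)²·0.316·0.684/132 = 0.000322145
V̂(p̂_st) = 0.000904567; SE = √V̂ = 0.030076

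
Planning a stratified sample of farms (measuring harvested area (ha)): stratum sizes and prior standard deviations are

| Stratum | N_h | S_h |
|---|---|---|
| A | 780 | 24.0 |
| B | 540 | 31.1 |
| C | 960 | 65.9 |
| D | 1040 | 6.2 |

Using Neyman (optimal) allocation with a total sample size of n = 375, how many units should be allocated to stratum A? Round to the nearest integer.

Neyman allocation: n_h = n · N_h S_h / Σ N_i S_i, with n = 375.
  stratum A: N_h·S_h = 780·24.0 = 18720.00
  stratum B: N_h·S_h = 540·31.1 = 16794.00
  stratum C: N_h·S_h = 960·65.9 = 63264.00
  stratum D: N_h·S_h = 1040·6.2 = 6448.00
Σ N_h S_h = 105226.00
n for stratum A = 375·18720.00/105226.00 = 66.714 → 67

67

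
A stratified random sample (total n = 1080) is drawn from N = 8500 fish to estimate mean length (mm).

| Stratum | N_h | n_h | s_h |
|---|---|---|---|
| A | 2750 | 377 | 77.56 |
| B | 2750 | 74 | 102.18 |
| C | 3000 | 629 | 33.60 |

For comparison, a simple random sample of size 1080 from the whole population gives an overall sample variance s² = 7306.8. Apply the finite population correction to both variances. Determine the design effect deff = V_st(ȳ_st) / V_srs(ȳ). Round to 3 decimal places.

deff ≈ 2.707

V̂(ȳ_st) = Σ W_h² (1 − n_h/N_h) s_h²/n_h, with W_h = N_h/N and N = 8500:
  stratum A: (2750/8500)²·(1 − 377/2750)·77.56²/377 = 1.44121
  stratum B: (2750/8500)²·(1 − 74/2750)·102.18²/74 = 14.3708
  stratum C: (3000/8500)²·(1 − 629/3000)·33.60²/629 = 0.176703
V_st = 15.9887
V_srs = (1 − 1080/8500)·7306.8/1080 = 5.90593
deff = V_st / V_srs = 15.9887/5.90593 = 2.7072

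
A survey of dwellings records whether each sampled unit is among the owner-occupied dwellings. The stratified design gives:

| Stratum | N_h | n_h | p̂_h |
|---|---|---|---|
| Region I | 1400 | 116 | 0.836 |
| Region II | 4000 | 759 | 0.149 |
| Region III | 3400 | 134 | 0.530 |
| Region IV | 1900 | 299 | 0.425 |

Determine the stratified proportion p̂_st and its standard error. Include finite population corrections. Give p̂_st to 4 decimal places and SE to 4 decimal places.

N = 10700; stratum weights W_h = N_h/N.
p̂_st = Σ W_h p̂_h = (1400·0.836 + 4000·0.149 + 3400·0.530 + 1900·0.425)/10700 = 0.40896
V̂(p̂_st) = Σ W_h² (1 − n_h/N_h) p̂_h(1−p̂_h)/(n_h−1):
  stratum Region I: (1400/10700)²·(1 − 116/1400)·0.836·0.164/115 = 1.87188e-05
  stratum Region II: (4000/10700)²·(1 − 759/4000)·0.149·0.851/758 = 1.89417e-05
  stratum Region III: (3400/10700)²·(1 − 134/3400)·0.530·0.470/133 = 0.000181656
  stratum Region IV: (1900/10700)²·(1 − 299/1900)·0.425·0.575/298 = 2.1788e-05
V̂(p̂_st) = 0.000241104; SE = √V̂ = 0.0155275

p̂_st ≈ 0.4090, SE ≈ 0.0155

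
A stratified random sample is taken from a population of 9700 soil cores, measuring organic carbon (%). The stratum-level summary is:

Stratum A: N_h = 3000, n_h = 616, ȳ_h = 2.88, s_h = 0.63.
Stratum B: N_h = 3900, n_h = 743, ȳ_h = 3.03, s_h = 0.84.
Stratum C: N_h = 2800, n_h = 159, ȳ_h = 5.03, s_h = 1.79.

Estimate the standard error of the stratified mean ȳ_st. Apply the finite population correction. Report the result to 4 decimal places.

V̂(ȳ_st) = Σ W_h² (1 − n_h/N_h) s_h²/n_h, with W_h = N_h/N and N = 9700:
  stratum A: (3000/9700)²·(1 − 616/3000)·0.63²/616 = 4.89761e-05
  stratum B: (3900/9700)²·(1 − 743/3900)·0.84²/743 = 0.00012427
  stratum C: (2800/9700)²·(1 − 159/2800)·1.79²/159 = 0.00158377
V̂(ȳ_st) = 0.00175702
SE(ȳ_st) = √0.00175702 = 0.0419168

SE(ȳ_st) ≈ 0.0419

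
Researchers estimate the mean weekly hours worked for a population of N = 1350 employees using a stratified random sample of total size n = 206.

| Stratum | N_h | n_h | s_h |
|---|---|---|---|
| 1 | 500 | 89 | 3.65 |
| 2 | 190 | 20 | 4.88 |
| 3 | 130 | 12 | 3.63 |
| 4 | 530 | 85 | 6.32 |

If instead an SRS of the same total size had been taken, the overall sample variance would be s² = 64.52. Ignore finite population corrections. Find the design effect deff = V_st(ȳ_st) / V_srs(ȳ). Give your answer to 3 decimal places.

V̂(ȳ_st) = Σ W_h² s_h²/n_h, with W_h = N_h/N and N = 1350:
  stratum 1: (500/1350)²·3.65²/89 = 0.0205337
  stratum 2: (190/1350)²·4.88²/20 = 0.0235857
  stratum 3: (130/1350)²·3.63²/12 = 0.0101824
  stratum 4: (530/1350)²·6.32²/85 = 0.0724268
V_st = 0.126729
V_srs = s²/n = 64.52/206 = 0.313204
deff = V_st / V_srs = 0.126729/0.313204 = 0.4046

deff ≈ 0.405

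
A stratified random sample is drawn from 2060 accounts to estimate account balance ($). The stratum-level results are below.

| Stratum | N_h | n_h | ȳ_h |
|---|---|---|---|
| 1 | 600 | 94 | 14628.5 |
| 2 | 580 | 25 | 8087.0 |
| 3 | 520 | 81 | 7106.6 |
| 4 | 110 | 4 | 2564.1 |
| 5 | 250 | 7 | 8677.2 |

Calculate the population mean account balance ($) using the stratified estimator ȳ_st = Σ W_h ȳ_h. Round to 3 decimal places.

N = Σ N_h = 2060. Stratum weights W_h = N_h/N.
ȳ_st = (600·14628.5 + 580·8087.0 + 520·7106.6 + 110·2564.1 + 250·8677.2) / 2060 = 9521.52573

ȳ_st ≈ 9521.526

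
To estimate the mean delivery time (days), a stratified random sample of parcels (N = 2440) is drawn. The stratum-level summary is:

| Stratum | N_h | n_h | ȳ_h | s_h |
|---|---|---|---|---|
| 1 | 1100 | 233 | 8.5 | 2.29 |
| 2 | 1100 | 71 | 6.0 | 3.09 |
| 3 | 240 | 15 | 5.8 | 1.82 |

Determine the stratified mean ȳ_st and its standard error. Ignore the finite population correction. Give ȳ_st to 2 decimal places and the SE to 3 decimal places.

ȳ_st = Σ W_h ȳ_h = (1100·8.5 + 1100·6.0 + 240·5.8)/2440 = 7.10738
V̂(ȳ_st) = Σ W_h² s_h²/n_h, with W_h = N_h/N and N = 2440:
  stratum 1: (1100/2440)²·2.29²/233 = 0.00457426
  stratum 2: (1100/2440)²·3.09²/71 = 0.0273316
  stratum 3: (240/2440)²·1.82²/15 = 0.00213646
V̂(ȳ_st) = 0.0340423
SE(ȳ_st) = √0.0340423 = 0.184505

ȳ_st ≈ 7.11, SE ≈ 0.185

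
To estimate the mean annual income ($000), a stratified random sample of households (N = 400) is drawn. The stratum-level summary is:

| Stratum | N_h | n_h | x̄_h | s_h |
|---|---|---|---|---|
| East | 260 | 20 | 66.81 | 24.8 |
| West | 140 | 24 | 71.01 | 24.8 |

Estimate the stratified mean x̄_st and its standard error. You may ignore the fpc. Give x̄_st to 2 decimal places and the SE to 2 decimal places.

x̄_st ≈ 68.28, SE ≈ 4.02

x̄_st = Σ W_h x̄_h = (260·66.81 + 140·71.01)/400 = 68.28000
V̂(x̄_st) = Σ W_h² s_h²/n_h, with W_h = N_h/N and N = 400:
  stratum East: (260/400)²·24.8²/20 = 12.9927
  stratum West: (140/400)²·24.8²/24 = 3.13927
V̂(x̄_st) = 16.132
SE(x̄_st) = √16.132 = 4.01646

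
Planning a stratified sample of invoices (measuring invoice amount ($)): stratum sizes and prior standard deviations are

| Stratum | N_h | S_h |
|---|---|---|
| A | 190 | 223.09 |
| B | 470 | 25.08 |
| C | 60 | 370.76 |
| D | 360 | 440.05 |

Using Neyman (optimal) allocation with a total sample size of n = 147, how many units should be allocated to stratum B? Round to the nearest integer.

Neyman allocation: n_h = n · N_h S_h / Σ N_i S_i, with n = 147.
  stratum A: N_h·S_h = 190·223.09 = 42387.10
  stratum B: N_h·S_h = 470·25.08 = 11787.60
  stratum C: N_h·S_h = 60·370.76 = 22245.60
  stratum D: N_h·S_h = 360·440.05 = 158418.00
Σ N_h S_h = 234838.30
n for stratum B = 147·11787.60/234838.30 = 7.379 → 7

7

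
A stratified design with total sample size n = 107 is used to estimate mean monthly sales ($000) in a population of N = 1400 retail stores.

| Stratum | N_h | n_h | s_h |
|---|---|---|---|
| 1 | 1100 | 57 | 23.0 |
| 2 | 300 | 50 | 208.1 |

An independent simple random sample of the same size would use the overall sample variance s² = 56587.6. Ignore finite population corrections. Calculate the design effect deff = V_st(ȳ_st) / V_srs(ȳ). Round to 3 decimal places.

V̂(ȳ_st) = Σ W_h² s_h²/n_h, with W_h = N_h/N and N = 1400:
  stratum 1: (1100/1400)²·23.0²/57 = 5.72941
  stratum 2: (300/1400)²·208.1²/50 = 39.7705
V_st = 45.4999
V_srs = s²/n = 56587.6/107 = 528.856
deff = V_st / V_srs = 45.4999/528.856 = 0.0860

deff ≈ 0.086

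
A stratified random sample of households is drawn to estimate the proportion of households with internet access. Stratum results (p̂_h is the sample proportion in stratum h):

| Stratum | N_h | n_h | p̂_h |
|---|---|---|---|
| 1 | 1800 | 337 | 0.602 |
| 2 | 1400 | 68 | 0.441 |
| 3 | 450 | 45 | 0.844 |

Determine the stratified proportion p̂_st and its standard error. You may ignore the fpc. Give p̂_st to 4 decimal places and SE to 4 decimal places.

p̂_st ≈ 0.5701, SE ≈ 0.0276

N = 3650; stratum weights W_h = N_h/N.
p̂_st = Σ W_h p̂_h = (1800·0.602 + 1400·0.441 + 450·0.844)/3650 = 0.57008
V̂(p̂_st) = Σ W_h² p̂_h(1−p̂_h)/(n_h−1):
  stratum 1: (1800/3650)²·0.602·0.398/336 = 0.00017342
  stratum 2: (1400/3650)²·0.441·0.559/67 = 0.00054131
  stratum 3: (450/3650)²·0.844·0.156/44 = 4.54835e-05
V̂(p̂_st) = 0.000760213; SE = √V̂ = 0.027572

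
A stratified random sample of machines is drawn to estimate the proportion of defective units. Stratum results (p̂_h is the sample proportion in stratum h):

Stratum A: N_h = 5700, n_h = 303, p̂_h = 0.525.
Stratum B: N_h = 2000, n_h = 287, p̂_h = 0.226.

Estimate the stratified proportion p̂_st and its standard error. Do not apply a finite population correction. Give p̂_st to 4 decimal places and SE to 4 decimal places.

p̂_st ≈ 0.4473, SE ≈ 0.0222

N = 7700; stratum weights W_h = N_h/N.
p̂_st = Σ W_h p̂_h = (5700·0.525 + 2000·0.226)/7700 = 0.44734
V̂(p̂_st) = Σ W_h² p̂_h(1−p̂_h)/(n_h−1):
  stratum A: (5700/7700)²·0.525·0.475/302 = 0.000452495
  stratum B: (2000/7700)²·0.226·0.774/286 = 4.12631e-05
V̂(p̂_st) = 0.000493759; SE = √V̂ = 0.0222207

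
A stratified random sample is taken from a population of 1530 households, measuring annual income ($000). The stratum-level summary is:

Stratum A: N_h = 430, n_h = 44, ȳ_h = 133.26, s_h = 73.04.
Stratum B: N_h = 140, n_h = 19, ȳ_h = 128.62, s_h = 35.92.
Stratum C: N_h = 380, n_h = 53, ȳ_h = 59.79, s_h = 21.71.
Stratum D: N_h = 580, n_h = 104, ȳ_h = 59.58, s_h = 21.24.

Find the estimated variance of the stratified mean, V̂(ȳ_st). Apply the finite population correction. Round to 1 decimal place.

V̂(ȳ_st) = Σ W_h² (1 − n_h/N_h) s_h²/n_h, with W_h = N_h/N and N = 1530:
  stratum A: (430/1530)²·(1 − 44/430)·73.04²/44 = 8.5969
  stratum B: (140/1530)²·(1 − 19/140)·35.92²/19 = 0.491416
  stratum C: (380/1530)²·(1 − 53/380)·21.71²/53 = 0.472055
  stratum D: (580/1530)²·(1 − 104/580)·21.24²/104 = 0.511597
V̂(ȳ_st) = 10.072

V̂(ȳ_st) ≈ 10.1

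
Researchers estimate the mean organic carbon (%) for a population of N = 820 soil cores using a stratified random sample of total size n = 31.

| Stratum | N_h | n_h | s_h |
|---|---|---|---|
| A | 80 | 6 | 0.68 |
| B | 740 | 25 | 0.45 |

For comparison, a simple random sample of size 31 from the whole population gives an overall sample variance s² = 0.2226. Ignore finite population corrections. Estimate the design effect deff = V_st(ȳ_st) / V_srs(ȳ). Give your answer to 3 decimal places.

V̂(ȳ_st) = Σ W_h² s_h²/n_h, with W_h = N_h/N and N = 820:
  stratum A: (80/820)²·0.68²/6 = 0.000733532
  stratum B: (740/820)²·0.45²/25 = 0.00659661
V_st = 0.00733014
V_srs = s²/n = 0.2226/31 = 0.00718065
deff = V_st / V_srs = 0.00733014/0.00718065 = 1.0208

deff ≈ 1.021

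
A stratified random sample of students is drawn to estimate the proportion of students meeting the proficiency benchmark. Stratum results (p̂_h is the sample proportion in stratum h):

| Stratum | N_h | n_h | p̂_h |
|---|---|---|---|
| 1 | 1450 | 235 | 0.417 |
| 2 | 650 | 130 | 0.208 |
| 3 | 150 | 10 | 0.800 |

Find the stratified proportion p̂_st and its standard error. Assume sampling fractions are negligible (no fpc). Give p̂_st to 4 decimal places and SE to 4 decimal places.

p̂_st ≈ 0.3822, SE ≈ 0.0248

N = 2250; stratum weights W_h = N_h/N.
p̂_st = Σ W_h p̂_h = (1450·0.417 + 650·0.208 + 150·0.800)/2250 = 0.38216
V̂(p̂_st) = Σ W_h² p̂_h(1−p̂_h)/(n_h−1):
  stratum 1: (1450/2250)²·0.417·0.583/234 = 0.000431479
  stratum 2: (650/2250)²·0.208·0.792/129 = 0.000106576
  stratum 3: (150/2250)²·0.800·0.200/9 = 7.90123e-05
V̂(p̂_st) = 0.000617068; SE = √V̂ = 0.0248408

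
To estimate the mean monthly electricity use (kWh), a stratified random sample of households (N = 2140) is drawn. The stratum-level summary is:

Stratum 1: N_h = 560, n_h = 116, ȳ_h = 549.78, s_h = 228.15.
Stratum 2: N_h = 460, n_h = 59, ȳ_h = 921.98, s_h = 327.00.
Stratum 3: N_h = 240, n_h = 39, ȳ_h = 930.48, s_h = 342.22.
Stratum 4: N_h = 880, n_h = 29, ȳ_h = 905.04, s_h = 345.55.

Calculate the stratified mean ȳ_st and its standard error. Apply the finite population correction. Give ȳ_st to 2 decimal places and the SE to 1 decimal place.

ȳ_st ≈ 818.57, SE ≈ 28.3

ȳ_st = Σ W_h ȳ_h = (560·549.78 + 460·921.98 + 240·930.48 + 880·905.04)/2140 = 818.56916
V̂(ȳ_st) = Σ W_h² (1 − n_h/N_h) s_h²/n_h, with W_h = N_h/N and N = 2140:
  stratum 1: (560/2140)²·(1 − 116/560)·228.15²/116 = 24.3628
  stratum 2: (460/2140)²·(1 − 59/460)·327.00²/59 = 72.9992
  stratum 3: (240/2140)²·(1 − 39/240)·342.22²/39 = 31.6319
  stratum 4: (880/2140)²·(1 − 29/880)·345.55²/29 = 673.3
V̂(ȳ_st) = 802.294
SE(ȳ_st) = √802.294 = 28.3248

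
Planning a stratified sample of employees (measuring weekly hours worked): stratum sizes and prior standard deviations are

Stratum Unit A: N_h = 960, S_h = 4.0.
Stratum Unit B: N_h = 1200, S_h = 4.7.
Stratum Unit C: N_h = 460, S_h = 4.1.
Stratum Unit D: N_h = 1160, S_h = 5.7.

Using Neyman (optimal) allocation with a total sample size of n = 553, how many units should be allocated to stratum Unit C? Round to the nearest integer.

58

Neyman allocation: n_h = n · N_h S_h / Σ N_i S_i, with n = 553.
  stratum Unit A: N_h·S_h = 960·4.0 = 3840.00
  stratum Unit B: N_h·S_h = 1200·4.7 = 5640.00
  stratum Unit C: N_h·S_h = 460·4.1 = 1886.00
  stratum Unit D: N_h·S_h = 1160·5.7 = 6612.00
Σ N_h S_h = 17978.00
n for stratum Unit C = 553·1886.00/17978.00 = 58.013 → 58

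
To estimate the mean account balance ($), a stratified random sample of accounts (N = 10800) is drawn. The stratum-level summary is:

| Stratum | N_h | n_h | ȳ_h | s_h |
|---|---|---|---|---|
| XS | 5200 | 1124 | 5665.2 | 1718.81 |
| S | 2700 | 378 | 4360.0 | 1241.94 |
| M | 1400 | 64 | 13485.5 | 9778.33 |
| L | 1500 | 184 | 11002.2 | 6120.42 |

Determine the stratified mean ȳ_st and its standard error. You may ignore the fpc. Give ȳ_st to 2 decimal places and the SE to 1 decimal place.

ȳ_st ≈ 7093.89, SE ≈ 172.9

ȳ_st = Σ W_h ȳ_h = (5200·5665.2 + 2700·4360.0 + 1400·13485.5 + 1500·11002.2)/10800 = 7093.89259
V̂(ȳ_st) = Σ W_h² s_h²/n_h, with W_h = N_h/N and N = 10800:
  stratum XS: (5200/10800)²·1718.81²/1124 = 609.324
  stratum S: (2700/10800)²·1241.94²/378 = 255.029
  stratum M: (1400/10800)²·9778.33²/64 = 25104.9
  stratum L: (1500/10800)²·6120.42²/184 = 3927.17
V̂(ȳ_st) = 29896.4
SE(ȳ_st) = √29896.4 = 172.906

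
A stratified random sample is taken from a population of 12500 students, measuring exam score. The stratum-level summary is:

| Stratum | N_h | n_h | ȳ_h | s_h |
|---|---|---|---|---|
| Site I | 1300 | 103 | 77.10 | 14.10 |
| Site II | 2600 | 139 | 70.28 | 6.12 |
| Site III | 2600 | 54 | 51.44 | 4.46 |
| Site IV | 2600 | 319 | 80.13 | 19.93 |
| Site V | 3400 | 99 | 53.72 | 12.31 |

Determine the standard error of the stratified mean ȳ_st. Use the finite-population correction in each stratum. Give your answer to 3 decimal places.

V̂(ȳ_st) = Σ W_h² (1 − n_h/N_h) s_h²/n_h, with W_h = N_h/N and N = 12500:
  stratum Site I: (1300/12500)²·(1 − 103/1300)·14.10²/103 = 0.0192229
  stratum Site II: (2600/12500)²·(1 − 139/2600)·6.12²/139 = 0.0110345
  stratum Site III: (2600/12500)²·(1 − 54/2600)·4.46²/54 = 0.0156059
  stratum Site IV: (2600/12500)²·(1 − 319/2600)·19.93²/319 = 0.047261
  stratum Site V: (3400/12500)²·(1 − 99/3400)·12.31²/99 = 0.109947
V̂(ȳ_st) = 0.203072
SE(ȳ_st) = √0.203072 = 0.450635

SE(ȳ_st) ≈ 0.451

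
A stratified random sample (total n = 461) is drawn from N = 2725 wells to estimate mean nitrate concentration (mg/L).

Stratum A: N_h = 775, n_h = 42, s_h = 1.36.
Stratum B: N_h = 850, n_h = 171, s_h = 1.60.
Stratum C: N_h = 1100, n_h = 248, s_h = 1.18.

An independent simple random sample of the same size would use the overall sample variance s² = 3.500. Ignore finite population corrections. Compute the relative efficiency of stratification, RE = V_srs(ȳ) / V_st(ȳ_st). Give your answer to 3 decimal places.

V̂(ȳ_st) = Σ W_h² s_h²/n_h, with W_h = N_h/N and N = 2725:
  stratum A: (775/2725)²·1.36²/42 = 0.00356204
  stratum B: (850/2725)²·1.60²/171 = 0.00145663
  stratum C: (1100/2725)²·1.18²/248 = 0.000914881
V_st = 0.00593355
V_srs = s²/n = 3.500/461 = 0.00759219
Relative efficiency = V_srs / V_st = 0.00759219/0.00593355 = 1.2795

RE ≈ 1.280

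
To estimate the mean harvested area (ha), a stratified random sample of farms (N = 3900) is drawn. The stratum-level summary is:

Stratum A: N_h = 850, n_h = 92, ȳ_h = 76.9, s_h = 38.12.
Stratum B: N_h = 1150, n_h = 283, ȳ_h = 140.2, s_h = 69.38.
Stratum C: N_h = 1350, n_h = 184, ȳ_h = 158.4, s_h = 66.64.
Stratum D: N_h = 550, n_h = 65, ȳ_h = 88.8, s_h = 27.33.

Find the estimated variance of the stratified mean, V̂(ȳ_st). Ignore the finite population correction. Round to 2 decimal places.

V̂(ȳ_st) = Σ W_h² s_h²/n_h, with W_h = N_h/N and N = 3900:
  stratum A: (850/3900)²·38.12²/92 = 0.750286
  stratum B: (1150/3900)²·69.38²/283 = 1.47893
  stratum C: (1350/3900)²·66.64²/184 = 2.89195
  stratum D: (550/3900)²·27.33²/65 = 0.22854
V̂(ȳ_st) = 5.34971

V̂(ȳ_st) ≈ 5.35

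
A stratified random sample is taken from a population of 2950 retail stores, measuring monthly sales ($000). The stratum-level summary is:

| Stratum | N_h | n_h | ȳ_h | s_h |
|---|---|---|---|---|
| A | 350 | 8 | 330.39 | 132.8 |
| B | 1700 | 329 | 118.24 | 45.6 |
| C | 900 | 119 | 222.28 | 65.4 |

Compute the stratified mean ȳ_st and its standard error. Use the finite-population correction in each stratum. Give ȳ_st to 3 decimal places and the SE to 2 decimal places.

ȳ_st ≈ 175.151, SE ≈ 5.91

ȳ_st = Σ W_h ȳ_h = (350·330.39 + 1700·118.24 + 900·222.28)/2950 = 175.15136
V̂(ȳ_st) = Σ W_h² (1 − n_h/N_h) s_h²/n_h, with W_h = N_h/N and N = 2950:
  stratum A: (350/2950)²·(1 − 8/350)·132.8²/8 = 30.3219
  stratum B: (1700/2950)²·(1 − 329/1700)·45.6²/329 = 1.69268
  stratum C: (900/2950)²·(1 − 119/900)·65.4²/119 = 2.90307
V̂(ȳ_st) = 34.9176
SE(ȳ_st) = √34.9176 = 5.90912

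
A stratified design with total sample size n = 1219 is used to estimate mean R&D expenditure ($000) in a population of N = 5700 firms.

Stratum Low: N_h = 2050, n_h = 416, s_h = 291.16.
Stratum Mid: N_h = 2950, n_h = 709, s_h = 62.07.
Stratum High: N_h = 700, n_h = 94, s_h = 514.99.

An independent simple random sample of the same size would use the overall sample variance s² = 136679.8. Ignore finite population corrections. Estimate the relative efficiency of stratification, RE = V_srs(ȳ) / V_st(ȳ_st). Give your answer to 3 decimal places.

RE ≈ 1.593

V̂(ȳ_st) = Σ W_h² s_h²/n_h, with W_h = N_h/N and N = 5700:
  stratum Low: (2050/5700)²·291.16²/416 = 26.3589
  stratum Mid: (2950/5700)²·62.07²/709 = 1.4555
  stratum High: (700/5700)²·514.99²/94 = 42.5516
V_st = 70.3661
V_srs = s²/n = 136679.8/1219 = 112.125
Relative efficiency = V_srs / V_st = 112.125/70.3661 = 1.5934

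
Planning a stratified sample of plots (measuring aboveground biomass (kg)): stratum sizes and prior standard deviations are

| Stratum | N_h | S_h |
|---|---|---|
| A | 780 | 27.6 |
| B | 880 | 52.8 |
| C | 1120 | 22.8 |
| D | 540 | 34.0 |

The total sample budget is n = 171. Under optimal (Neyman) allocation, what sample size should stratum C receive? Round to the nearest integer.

39

Neyman allocation: n_h = n · N_h S_h / Σ N_i S_i, with n = 171.
  stratum A: N_h·S_h = 780·27.6 = 21528.00
  stratum B: N_h·S_h = 880·52.8 = 46464.00
  stratum C: N_h·S_h = 1120·22.8 = 25536.00
  stratum D: N_h·S_h = 540·34.0 = 18360.00
Σ N_h S_h = 111888.00
n for stratum C = 171·25536.00/111888.00 = 39.027 → 39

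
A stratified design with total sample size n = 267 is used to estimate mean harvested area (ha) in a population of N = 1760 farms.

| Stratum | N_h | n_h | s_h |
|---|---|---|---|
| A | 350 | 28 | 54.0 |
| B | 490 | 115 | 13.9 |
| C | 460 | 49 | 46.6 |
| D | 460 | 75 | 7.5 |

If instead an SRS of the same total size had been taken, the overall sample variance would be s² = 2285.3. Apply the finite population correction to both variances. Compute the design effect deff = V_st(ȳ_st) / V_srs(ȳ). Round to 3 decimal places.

deff ≈ 0.914

V̂(ȳ_st) = Σ W_h² (1 − n_h/N_h) s_h²/n_h, with W_h = N_h/N and N = 1760:
  stratum A: (350/1760)²·(1 − 28/350)·54.0²/28 = 3.78903
  stratum B: (490/1760)²·(1 − 115/490)·13.9²/115 = 0.099663
  stratum C: (460/1760)²·(1 − 49/460)·46.6²/49 = 2.70489
  stratum D: (460/1760)²·(1 − 75/460)·7.5²/75 = 0.04288
V_st = 6.63647
V_srs = (1 − 267/1760)·2285.3/267 = 7.26071
deff = V_st / V_srs = 6.63647/7.26071 = 0.9140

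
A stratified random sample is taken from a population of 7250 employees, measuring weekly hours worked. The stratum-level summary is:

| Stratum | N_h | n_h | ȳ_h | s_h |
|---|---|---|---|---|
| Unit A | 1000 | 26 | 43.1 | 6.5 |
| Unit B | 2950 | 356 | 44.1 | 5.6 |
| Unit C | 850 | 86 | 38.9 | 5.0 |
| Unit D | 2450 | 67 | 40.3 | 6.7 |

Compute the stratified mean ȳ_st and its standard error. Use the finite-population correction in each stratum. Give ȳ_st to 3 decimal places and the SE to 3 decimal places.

ȳ_st ≈ 42.068, SE ≈ 0.348

ȳ_st = Σ W_h ȳ_h = (1000·43.1 + 2950·44.1 + 850·38.9 + 2450·40.3)/7250 = 42.06828
V̂(ȳ_st) = Σ W_h² (1 − n_h/N_h) s_h²/n_h, with W_h = N_h/N and N = 7250:
  stratum Unit A: (1000/7250)²·(1 − 26/1000)·6.5²/26 = 0.0301118
  stratum Unit B: (2950/7250)²·(1 − 356/2950)·5.6²/356 = 0.0128245
  stratum Unit C: (850/7250)²·(1 − 86/850)·5.0²/86 = 0.00359152
  stratum Unit D: (2450/7250)²·(1 − 67/2450)·6.7²/67 = 0.0744199
V̂(ȳ_st) = 0.120948
SE(ȳ_st) = √0.120948 = 0.347775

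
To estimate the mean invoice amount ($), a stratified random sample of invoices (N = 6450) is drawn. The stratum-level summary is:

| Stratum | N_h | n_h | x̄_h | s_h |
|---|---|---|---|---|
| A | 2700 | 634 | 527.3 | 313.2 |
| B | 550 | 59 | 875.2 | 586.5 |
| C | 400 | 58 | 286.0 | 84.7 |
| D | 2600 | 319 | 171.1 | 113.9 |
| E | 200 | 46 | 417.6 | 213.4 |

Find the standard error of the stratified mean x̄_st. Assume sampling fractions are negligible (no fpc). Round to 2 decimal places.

V̂(x̄_st) = Σ W_h² s_h²/n_h, with W_h = N_h/N and N = 6450:
  stratum A: (2700/6450)²·313.2²/634 = 27.112
  stratum B: (550/6450)²·586.5²/59 = 42.3926
  stratum C: (400/6450)²·84.7²/58 = 0.475707
  stratum D: (2600/6450)²·113.9²/319 = 6.60821
  stratum E: (200/6450)²·213.4²/46 = 0.951857
V̂(x̄_st) = 77.5404
SE(x̄_st) = √77.5404 = 8.8057

SE(x̄_st) ≈ 8.81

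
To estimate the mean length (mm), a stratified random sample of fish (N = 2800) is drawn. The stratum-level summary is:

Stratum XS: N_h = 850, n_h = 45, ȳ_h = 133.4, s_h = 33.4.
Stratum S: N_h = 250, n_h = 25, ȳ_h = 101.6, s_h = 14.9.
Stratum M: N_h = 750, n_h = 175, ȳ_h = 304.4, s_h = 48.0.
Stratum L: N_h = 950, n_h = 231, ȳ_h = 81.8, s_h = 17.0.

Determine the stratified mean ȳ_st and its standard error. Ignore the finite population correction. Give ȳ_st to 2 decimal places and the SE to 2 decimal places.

ȳ_st ≈ 158.86, SE ≈ 1.86

ȳ_st = Σ W_h ȳ_h = (850·133.4 + 250·101.6 + 750·304.4 + 950·81.8)/2800 = 158.85714
V̂(ȳ_st) = Σ W_h² s_h²/n_h, with W_h = N_h/N and N = 2800:
  stratum XS: (850/2800)²·33.4²/45 = 2.28456
  stratum S: (250/2800)²·14.9²/25 = 0.070794
  stratum M: (750/2800)²·48.0²/175 = 0.944606
  stratum L: (950/2800)²·17.0²/231 = 0.144018
V̂(ȳ_st) = 3.44398
SE(ȳ_st) = √3.44398 = 1.8558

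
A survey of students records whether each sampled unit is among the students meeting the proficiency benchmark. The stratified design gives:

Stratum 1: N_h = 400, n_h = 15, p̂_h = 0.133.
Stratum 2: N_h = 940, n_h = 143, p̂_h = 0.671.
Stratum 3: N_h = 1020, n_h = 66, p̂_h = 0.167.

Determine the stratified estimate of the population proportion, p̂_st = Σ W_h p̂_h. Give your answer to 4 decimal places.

N = 2360; stratum weights W_h = N_h/N.
p̂_st = Σ W_h p̂_h = (400·0.133 + 940·0.671 + 1020·0.167)/2360 = 0.36198

p̂_st ≈ 0.3620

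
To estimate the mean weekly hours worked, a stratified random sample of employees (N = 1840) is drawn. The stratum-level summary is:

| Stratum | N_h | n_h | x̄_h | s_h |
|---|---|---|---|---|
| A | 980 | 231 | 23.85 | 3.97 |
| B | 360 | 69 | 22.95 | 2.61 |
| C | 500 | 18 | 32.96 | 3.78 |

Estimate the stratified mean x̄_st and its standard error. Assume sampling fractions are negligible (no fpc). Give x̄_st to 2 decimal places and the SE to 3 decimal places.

x̄_st ≈ 26.15, SE ≈ 0.286

x̄_st = Σ W_h x̄_h = (980·23.85 + 360·22.95 + 500·32.96)/1840 = 26.14946
V̂(x̄_st) = Σ W_h² s_h²/n_h, with W_h = N_h/N and N = 1840:
  stratum A: (980/1840)²·3.97²/231 = 0.0193547
  stratum B: (360/1840)²·2.61²/69 = 0.00377921
  stratum C: (500/1840)²·3.78²/18 = 0.0586159
V̂(x̄_st) = 0.0817498
SE(x̄_st) = √0.0817498 = 0.285919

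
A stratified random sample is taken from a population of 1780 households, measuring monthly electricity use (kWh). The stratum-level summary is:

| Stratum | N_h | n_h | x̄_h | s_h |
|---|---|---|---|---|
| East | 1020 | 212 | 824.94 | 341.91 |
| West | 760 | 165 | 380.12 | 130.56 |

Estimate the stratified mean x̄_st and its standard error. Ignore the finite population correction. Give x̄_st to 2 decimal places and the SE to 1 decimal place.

x̄_st ≈ 635.02, SE ≈ 14.1

x̄_st = Σ W_h x̄_h = (1020·824.94 + 760·380.12)/1780 = 635.01685
V̂(x̄_st) = Σ W_h² s_h²/n_h, with W_h = N_h/N and N = 1780:
  stratum East: (1020/1780)²·341.91²/212 = 181.071
  stratum West: (760/1780)²·130.56²/165 = 18.8332
V̂(x̄_st) = 199.904
SE(x̄_st) = √199.904 = 14.1387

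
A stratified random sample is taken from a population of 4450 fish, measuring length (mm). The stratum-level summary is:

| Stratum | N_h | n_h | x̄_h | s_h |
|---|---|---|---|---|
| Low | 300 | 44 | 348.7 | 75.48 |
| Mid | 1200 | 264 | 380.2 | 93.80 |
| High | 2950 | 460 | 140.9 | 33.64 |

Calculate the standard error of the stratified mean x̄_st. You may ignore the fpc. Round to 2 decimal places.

SE(x̄_st) ≈ 2.02

V̂(x̄_st) = Σ W_h² s_h²/n_h, with W_h = N_h/N and N = 4450:
  stratum Low: (300/4450)²·75.48²/44 = 0.588483
  stratum Mid: (1200/4450)²·93.80²/264 = 2.42351
  stratum High: (2950/4450)²·33.64²/460 = 1.08113
V̂(x̄_st) = 4.09312
SE(x̄_st) = √4.09312 = 2.02315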